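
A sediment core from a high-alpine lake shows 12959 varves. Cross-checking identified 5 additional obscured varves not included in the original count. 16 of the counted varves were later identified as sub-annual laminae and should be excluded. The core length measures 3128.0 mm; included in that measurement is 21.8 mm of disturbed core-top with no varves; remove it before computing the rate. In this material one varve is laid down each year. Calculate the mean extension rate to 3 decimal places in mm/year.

True varve count = 12959 − 16 + 5 = 12948.
The growth record spans 3128.0 − 21.8 = 3106.2 mm.
Mean rate = 3106.2 mm / 12948 years ≈ 0.240 mm/year.

0.240 mm/year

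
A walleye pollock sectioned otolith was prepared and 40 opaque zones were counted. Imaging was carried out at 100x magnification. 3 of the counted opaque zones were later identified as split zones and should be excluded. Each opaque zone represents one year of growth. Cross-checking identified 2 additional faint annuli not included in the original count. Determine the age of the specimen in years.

39 yr

True opaque zone count = 40 − 3 + 2 = 39.
With a one-to-one opaque zone periodicity this is 39 years.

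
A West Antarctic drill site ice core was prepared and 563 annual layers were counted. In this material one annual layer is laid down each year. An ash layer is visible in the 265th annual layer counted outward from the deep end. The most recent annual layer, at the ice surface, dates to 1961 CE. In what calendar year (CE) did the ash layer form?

1663 CE

The ash layer sits at annual layer 265 from the deep end, so 563 − 265 = 298 annual layers formed after it.
Counting back 298 years from 1961 CE places the ash layer in 1961 − 298 = 1663 CE.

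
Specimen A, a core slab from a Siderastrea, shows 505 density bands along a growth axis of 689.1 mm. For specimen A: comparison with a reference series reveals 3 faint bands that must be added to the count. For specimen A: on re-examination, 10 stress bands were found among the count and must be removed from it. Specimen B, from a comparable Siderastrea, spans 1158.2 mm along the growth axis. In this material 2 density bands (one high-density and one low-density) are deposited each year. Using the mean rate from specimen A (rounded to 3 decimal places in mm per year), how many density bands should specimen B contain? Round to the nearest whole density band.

837 density bands

Specimen A: true density band count = 505 − 10 + 3 = 498.
Specimen A: dividing by 2 density bands per year: 498 / 2 = 249 years.
A: Extension rate ≈ 689.1 / 249 = 2.767 mm/yr.
For B, 1158.2 / 2.767 = 418.58 years; at 2 density bands per year that is 418.58 × 2 ≈ 837 density bands.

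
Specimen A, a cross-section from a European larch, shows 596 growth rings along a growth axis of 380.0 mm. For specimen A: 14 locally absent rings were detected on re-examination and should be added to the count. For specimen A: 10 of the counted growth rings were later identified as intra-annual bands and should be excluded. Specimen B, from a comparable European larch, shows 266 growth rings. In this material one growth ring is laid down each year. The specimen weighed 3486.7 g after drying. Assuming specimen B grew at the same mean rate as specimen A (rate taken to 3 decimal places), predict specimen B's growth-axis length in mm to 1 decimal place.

168.4 mm

Specimen A: adjusted count: 596 − 10 + 14 = 600 growth rings.
A: Extension rate ≈ 380.0 / 600 = 0.633 mm per year.
B's length ≈ 0.633 × 266 = 168.4 mm.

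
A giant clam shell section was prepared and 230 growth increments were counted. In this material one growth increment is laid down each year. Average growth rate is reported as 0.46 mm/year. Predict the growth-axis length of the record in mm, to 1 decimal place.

230 years of growth are recorded.
230 years at 0.46 mm/year gives 0.46 × 230 = 105.8 mm.

105.8 mm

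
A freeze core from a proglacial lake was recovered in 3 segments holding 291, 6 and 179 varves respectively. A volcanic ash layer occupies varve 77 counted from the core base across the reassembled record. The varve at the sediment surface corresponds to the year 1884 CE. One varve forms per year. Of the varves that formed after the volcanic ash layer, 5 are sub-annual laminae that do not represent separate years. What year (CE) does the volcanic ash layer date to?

1490 CE

Total varves = 291 + 6 + 179 = 476.
The volcanic ash layer sits at varve 77 from the core base, so 476 − 77 = 399 varves formed after it.
Removing the 5 false varves leaves 399 − 5 = 394 true varves beyond the volcanic ash layer.
The varve at the sediment surface is 1884 CE, so the volcanic ash layer dates to 1884 − 394 = 1490 CE.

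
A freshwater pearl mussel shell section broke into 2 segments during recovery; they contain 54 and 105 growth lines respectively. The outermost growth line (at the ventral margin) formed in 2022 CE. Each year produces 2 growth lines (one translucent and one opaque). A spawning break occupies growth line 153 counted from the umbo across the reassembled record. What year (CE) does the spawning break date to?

Total growth lines = 54 + 105 = 159.
Between growth line 153 and the ventral margin there are 159 − 153 = 6 growth lines.
Dividing by 2 growth lines per year: 6 / 2 = 3 years.
The growth line at the ventral margin is 2022 CE, so the spawning break dates to 2022 − 3 = 2019 CE.

2019 CE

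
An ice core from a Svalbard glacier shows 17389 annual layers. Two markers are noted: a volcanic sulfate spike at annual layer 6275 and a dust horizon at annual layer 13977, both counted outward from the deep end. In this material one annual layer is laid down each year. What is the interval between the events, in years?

7702 yr

The two markers are separated by 13977 − 6275 = 7702 annual layers.
That is 7702 years at one annual layer per year.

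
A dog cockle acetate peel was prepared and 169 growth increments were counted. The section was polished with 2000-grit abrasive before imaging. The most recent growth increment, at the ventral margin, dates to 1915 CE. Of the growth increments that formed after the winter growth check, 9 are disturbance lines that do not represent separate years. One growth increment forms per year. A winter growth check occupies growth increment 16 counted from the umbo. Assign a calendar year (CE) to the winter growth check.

The winter growth check sits at growth increment 16 from the umbo, so 169 − 16 = 153 growth increments formed after it.
Removing the 9 false growth increments leaves 153 − 9 = 144 true growth increments beyond the winter growth check.
The growth increment at the ventral margin is 1915 CE, so the winter growth check dates to 1915 − 144 = 1771 CE.

1771 CE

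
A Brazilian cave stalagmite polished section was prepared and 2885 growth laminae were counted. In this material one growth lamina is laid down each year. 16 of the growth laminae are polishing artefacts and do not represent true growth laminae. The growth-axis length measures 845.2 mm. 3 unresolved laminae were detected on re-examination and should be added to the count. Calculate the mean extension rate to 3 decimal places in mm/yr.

After corrections the count is 2885 − 16 + 3 = 2872 growth laminae.
Extension rate ≈ 845.2 / 2872 = 0.294 mm/yr.

0.294 mm/yr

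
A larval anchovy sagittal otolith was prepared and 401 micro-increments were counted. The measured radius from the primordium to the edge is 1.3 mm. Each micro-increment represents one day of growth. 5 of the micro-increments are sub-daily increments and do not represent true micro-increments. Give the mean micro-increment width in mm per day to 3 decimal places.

0.003 mm per day

Adjusted count: 401 − 5 = 396 micro-increments.
1.3 mm over 396 days gives 1.3 / 396 ≈ 0.003 mm per day.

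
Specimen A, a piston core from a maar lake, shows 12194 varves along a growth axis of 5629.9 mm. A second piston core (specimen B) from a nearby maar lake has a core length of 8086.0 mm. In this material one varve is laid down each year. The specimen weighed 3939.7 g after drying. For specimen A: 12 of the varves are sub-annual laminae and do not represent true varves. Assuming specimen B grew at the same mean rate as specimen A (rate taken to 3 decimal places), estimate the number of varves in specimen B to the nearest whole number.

Specimen A: true varve count = 12194 − 12 = 12182.
A: Extension rate ≈ 5629.9 / 12182 = 0.462 mm/yr.
Specimen B: 8086.0 mm / 0.462 mm per year = 17502.16 years ≈ 17502 varves.

17502 varves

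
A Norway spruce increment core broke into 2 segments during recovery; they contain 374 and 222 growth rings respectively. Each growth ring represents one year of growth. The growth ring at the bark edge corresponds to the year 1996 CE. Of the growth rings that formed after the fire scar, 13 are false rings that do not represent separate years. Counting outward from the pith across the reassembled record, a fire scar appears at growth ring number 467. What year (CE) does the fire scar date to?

1880 CE

Total growth rings = 374 + 222 = 596.
596 − 467 = 129 growth rings lie beyond the fire scar toward the bark edge.
Removing the 13 false growth rings leaves 129 − 13 = 116 true growth rings beyond the fire scar.
1996 − 116 = 1880 CE.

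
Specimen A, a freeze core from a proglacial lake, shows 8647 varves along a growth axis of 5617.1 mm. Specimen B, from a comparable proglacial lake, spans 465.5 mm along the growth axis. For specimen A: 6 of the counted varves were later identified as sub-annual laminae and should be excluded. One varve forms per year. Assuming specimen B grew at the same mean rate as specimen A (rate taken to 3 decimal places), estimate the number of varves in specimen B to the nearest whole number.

Specimen A: adjusted count: 8647 − 6 = 8641 varves.
A: Mean rate = 5617.1 mm / 8641 years ≈ 0.650 mm per year.
Specimen B: 465.5 mm / 0.650 mm per year = 716.15 years ≈ 716 varves.

716 varves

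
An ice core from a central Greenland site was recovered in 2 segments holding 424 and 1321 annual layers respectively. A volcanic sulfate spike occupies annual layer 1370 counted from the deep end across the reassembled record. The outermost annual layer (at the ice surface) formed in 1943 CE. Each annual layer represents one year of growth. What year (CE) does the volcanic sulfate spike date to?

1568 CE

Total annual layers = 424 + 1321 = 1745.
1745 − 1370 = 375 annual layers lie beyond the volcanic sulfate spike toward the ice surface.
The annual layer at the ice surface is 1943 CE, so the volcanic sulfate spike dates to 1943 − 375 = 1568 CE.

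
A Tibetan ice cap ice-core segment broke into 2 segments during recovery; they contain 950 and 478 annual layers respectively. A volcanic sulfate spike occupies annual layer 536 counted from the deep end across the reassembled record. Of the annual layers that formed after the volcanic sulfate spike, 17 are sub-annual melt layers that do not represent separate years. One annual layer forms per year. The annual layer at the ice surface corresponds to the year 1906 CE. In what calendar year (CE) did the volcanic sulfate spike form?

1031 CE

Total annual layers = 950 + 478 = 1428.
Between annual layer 536 and the ice surface there are 1428 − 536 = 892 annual layers.
892 − 17 false = 875 true annual layers after the volcanic sulfate spike.
1906 − 875 = 1031 CE.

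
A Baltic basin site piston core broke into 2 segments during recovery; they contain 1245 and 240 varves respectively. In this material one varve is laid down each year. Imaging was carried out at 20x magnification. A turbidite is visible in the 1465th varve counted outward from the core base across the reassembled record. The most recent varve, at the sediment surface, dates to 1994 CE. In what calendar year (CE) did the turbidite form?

Total varves = 1245 + 240 = 1485.
The turbidite sits at varve 1465 from the core base, so 1485 − 1465 = 20 varves formed after it.
Counting back 20 years from 1994 CE places the turbidite in 1994 − 20 = 1974 CE.

1974 CE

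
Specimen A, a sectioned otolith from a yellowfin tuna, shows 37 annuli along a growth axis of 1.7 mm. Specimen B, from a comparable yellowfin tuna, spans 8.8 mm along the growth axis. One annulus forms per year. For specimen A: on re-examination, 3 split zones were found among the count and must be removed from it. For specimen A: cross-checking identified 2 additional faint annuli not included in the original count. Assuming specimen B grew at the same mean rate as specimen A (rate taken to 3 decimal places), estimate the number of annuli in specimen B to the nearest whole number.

187 annuli

Specimen A: adjusted count: 37 − 3 + 2 = 36 annuli.
A: Extension rate ≈ 1.7 / 36 = 0.047 mm per year.
Specimen B: 8.8 mm / 0.047 mm per year = 187.23 years ≈ 187 annuli.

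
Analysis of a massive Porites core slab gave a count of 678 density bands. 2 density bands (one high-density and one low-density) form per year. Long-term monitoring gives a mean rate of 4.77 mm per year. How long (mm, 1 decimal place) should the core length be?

678 density bands at 2 per year is 678 / 2 = 339 years.
339 years at 4.77 mm/year gives 4.77 × 339 = 1617.0 mm.

1617.0 mm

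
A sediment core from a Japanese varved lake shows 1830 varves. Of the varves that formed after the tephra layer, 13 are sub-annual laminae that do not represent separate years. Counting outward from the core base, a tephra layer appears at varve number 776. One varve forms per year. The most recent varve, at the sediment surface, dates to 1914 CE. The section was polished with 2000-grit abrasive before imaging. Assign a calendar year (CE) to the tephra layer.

873 CE

Between varve 776 and the sediment surface there are 1830 − 776 = 1054 varves.
1054 − 13 false = 1041 true varves after the tephra layer.
The varve at the sediment surface is 1914 CE, so the tephra layer dates to 1914 − 1041 = 873 CE.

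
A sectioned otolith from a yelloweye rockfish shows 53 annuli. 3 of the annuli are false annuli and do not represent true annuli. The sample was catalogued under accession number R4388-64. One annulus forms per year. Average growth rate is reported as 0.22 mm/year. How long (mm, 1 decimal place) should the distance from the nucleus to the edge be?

11.0 mm

After corrections the count is 53 − 3 = 50 annuli.
Predicted length = 0.22 mm/year × 50 years = 11.0 mm.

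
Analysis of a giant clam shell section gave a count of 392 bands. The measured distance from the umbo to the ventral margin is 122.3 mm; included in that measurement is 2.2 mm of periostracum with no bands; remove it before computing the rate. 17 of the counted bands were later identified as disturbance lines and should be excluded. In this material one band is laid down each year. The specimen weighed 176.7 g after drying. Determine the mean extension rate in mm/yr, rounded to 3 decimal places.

True band count = 392 − 17 = 375.
Net length = 122.3 − 2.2 = 120.1 mm.
Extension rate ≈ 120.1 / 375 = 0.320 mm/yr.

0.320 mm/yr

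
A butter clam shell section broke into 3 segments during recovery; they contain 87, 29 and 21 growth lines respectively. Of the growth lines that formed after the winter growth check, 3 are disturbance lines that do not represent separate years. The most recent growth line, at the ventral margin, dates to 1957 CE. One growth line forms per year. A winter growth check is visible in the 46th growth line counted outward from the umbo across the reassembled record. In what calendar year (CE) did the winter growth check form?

1869 CE

Total growth lines = 87 + 29 + 21 = 137.
The winter growth check sits at growth line 46 from the umbo, so 137 − 46 = 91 growth lines formed after it.
Excluding 3 false growth lines: 91 − 3 = 88.
The growth line at the ventral margin is 1957 CE, so the winter growth check dates to 1957 − 88 = 1869 CE.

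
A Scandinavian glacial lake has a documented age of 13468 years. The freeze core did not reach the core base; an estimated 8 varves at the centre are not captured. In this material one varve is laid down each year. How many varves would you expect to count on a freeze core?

At one varve per year, 13468 years correspond to 13468 varves.
13468 − 8 missed = 13460 varves expected in the prepared section.

13460 varves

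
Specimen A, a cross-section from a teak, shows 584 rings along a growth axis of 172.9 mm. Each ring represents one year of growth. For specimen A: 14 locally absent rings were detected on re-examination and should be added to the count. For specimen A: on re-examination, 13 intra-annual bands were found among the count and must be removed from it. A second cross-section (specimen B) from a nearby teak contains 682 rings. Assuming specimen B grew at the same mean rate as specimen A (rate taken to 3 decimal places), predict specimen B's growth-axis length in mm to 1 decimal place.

201.9 mm

Specimen A: after corrections the count is 584 − 13 + 14 = 585 rings.
A: 172.9 mm over 585 years gives 172.9 / 585 ≈ 0.296 mm/year.
For B, 0.296 mm/year × 682 years = 201.9 mm.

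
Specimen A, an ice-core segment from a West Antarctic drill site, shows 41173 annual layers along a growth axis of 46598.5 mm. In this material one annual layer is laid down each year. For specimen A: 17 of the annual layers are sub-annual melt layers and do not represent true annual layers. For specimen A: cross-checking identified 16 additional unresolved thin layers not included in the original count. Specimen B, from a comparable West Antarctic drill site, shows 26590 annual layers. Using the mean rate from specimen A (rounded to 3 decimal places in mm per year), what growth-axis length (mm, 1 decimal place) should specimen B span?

30099.9 mm

Specimen A: correcting the raw count gives 41173 − 17 + 16 = 41172 true annual layers.
A: Mean rate = 46598.5 mm / 41172 years ≈ 1.132 mm/yr.
For B, 1.132 mm/year × 26590 years = 30099.9 mm.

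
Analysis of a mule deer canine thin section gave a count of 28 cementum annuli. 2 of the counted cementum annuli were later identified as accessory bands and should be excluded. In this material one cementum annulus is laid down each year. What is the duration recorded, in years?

Adjusted count: 28 − 2 = 26 cementum annuli.
One cementum annulus per year makes the duration 26 years.

26 yr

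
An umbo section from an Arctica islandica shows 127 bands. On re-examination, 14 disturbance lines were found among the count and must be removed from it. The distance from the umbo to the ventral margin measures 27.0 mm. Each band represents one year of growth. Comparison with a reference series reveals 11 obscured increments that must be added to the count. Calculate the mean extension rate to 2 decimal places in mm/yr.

After corrections the count is 127 − 14 + 11 = 124 bands.
Extension rate ≈ 27.0 / 124 = 0.22 mm/yr.

0.22 mm/yr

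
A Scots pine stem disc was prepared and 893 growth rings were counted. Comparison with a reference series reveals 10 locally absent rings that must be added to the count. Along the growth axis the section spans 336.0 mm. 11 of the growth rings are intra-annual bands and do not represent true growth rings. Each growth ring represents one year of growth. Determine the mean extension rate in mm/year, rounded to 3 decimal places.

After corrections the count is 893 − 11 + 10 = 892 growth rings.
Mean rate = 336.0 mm / 892 years ≈ 0.377 mm/year.

0.377 mm/year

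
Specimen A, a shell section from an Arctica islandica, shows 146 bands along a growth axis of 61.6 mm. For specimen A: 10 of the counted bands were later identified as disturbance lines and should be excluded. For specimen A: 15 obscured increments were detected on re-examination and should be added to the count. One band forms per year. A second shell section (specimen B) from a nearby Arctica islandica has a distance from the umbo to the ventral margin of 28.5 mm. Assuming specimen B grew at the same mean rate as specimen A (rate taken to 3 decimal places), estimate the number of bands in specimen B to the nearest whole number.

Specimen A: correcting the raw count gives 146 − 10 + 15 = 151 true bands.
A: 61.6 mm over 151 years gives 61.6 / 151 ≈ 0.408 mm/yr.
B spans 28.5 / 0.408 = 69.85 years ≈ 70 bands.

70 bands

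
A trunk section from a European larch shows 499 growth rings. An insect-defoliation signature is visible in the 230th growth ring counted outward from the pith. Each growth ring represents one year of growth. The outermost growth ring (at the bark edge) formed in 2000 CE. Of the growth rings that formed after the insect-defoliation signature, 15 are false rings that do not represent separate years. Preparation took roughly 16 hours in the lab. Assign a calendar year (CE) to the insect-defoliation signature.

Between growth ring 230 and the bark edge there are 499 − 230 = 269 growth rings.
269 − 15 false = 254 true growth rings after the insect-defoliation signature.
Counting back 254 years from 2000 CE places the insect-defoliation signature in 2000 − 254 = 1746 CE.

1746 CE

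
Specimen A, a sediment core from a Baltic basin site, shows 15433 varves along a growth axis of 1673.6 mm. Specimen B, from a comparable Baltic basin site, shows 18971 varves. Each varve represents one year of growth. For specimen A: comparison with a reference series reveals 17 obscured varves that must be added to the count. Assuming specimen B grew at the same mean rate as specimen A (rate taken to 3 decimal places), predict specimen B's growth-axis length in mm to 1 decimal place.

Specimen A: true varve count = 15433 + 17 = 15450.
A: Extension rate ≈ 1673.6 / 15450 = 0.108 mm per year.
B's length ≈ 0.108 × 18971 = 2048.9 mm.

2048.9 mm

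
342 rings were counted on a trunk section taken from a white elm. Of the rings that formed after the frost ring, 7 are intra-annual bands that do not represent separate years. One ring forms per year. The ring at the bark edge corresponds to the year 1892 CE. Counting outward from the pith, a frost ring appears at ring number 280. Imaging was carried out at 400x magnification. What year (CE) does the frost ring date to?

1837 CE

342 − 280 = 62 rings lie beyond the frost ring toward the bark edge.
Excluding 7 false rings: 62 − 7 = 55.
Counting back 55 years from 1892 CE places the frost ring in 1892 − 55 = 1837 CE.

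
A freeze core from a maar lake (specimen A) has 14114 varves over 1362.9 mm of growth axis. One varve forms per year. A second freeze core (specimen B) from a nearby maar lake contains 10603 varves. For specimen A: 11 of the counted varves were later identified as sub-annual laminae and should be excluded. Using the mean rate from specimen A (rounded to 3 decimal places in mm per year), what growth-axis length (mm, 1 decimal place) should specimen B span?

1028.5 mm

Specimen A: adjusted count: 14114 − 11 = 14103 varves.
A: Extension rate ≈ 1362.9 / 14103 = 0.097 mm/yr.
Length of B = 0.097 × 10603 = 1028.5 mm.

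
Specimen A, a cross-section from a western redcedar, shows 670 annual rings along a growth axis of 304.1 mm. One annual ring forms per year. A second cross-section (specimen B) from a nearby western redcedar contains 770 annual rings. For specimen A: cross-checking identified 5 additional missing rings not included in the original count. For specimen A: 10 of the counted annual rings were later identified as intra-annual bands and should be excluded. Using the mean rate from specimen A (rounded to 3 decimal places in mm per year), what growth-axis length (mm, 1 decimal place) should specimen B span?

351.9 mm

Specimen A: correcting the raw count gives 670 − 10 + 5 = 665 true annual rings.
A: Mean rate = 304.1 mm / 665 years ≈ 0.457 mm/year.
Length of B = 0.457 × 770 = 351.9 mm.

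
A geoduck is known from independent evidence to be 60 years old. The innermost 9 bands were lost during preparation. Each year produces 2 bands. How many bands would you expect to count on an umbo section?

111 bands

60 years at 2 bands per year gives 60 × 2 = 120 bands.
Less the 9 uncaptured bands: 120 − 9 = 111.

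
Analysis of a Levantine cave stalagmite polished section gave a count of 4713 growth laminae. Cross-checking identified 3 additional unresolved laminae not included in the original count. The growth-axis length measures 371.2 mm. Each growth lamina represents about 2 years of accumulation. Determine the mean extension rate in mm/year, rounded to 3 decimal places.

True growth lamina count = 4713 + 3 = 4716.
4716 growth laminae at 2 years each span 4716 × 2 = 9432 years.
371.2 mm over 9432 years gives 371.2 / 9432 ≈ 0.039 mm/year.

0.039 mm/year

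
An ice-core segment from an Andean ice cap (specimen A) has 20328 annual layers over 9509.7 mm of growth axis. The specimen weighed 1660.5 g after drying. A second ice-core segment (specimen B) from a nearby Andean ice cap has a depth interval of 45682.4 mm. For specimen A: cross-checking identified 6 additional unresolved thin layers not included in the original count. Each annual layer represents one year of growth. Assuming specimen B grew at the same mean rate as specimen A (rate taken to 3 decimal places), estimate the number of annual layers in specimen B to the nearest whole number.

97612 annual layers

Specimen A: correcting the raw count gives 20328 + 6 = 20334 true annual layers.
A: Mean rate = 9509.7 mm / 20334 years ≈ 0.468 mm/year.
For B, 45682.4 / 0.468 = 97611.97 years ≈ 97612 annual layers.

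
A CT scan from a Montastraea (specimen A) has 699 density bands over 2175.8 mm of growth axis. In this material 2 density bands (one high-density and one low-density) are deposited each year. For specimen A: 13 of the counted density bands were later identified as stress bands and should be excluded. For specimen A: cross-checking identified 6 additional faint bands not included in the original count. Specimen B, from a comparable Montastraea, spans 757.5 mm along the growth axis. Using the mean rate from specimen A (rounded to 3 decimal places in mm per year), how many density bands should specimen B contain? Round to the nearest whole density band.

241 density bands

Specimen A: true density band count = 699 − 13 + 6 = 692.
Specimen A: dividing by 2 density bands per year: 692 / 2 = 346 years.
A: Mean rate = 2175.8 mm / 346 years ≈ 6.288 mm/year.
Specimen B: 757.5 mm / 6.288 mm per year = 120.47 years; at 2 density bands per year that is 120.47 × 2 ≈ 241 density bands.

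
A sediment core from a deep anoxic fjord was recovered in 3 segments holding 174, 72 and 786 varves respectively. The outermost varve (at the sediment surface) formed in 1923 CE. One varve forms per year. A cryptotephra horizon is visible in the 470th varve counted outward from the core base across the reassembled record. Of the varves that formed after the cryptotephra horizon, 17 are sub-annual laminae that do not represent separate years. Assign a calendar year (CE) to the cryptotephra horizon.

Total varves = 174 + 72 + 786 = 1032.
Between varve 470 and the sediment surface there are 1032 − 470 = 562 varves.
562 − 17 false = 545 true varves after the cryptotephra horizon.
1923 − 545 = 1378 CE.

1378 CE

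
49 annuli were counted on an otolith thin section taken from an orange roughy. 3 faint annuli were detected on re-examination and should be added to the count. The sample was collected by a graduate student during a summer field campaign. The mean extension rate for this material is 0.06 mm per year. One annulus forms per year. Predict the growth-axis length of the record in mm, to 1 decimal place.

3.1 mm

Correcting the raw count gives 49 + 3 = 52 true annuli.
Predicted length = 0.06 mm/year × 52 years = 3.1 mm.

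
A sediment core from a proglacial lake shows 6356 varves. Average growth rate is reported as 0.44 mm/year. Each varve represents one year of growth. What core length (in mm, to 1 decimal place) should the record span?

6356 years of growth are recorded.
Length ≈ 0.44 × 6356 = 2796.6 mm.

2796.6 mm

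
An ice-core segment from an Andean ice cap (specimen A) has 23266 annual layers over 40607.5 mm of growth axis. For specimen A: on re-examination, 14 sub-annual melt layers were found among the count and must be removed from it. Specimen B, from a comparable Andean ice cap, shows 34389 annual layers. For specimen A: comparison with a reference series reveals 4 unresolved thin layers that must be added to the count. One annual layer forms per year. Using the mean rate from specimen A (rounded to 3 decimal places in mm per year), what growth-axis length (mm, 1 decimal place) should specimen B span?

60043.2 mm

Specimen A: correcting the raw count gives 23266 − 14 + 4 = 23256 true annual layers.
A: Extension rate ≈ 40607.5 / 23256 = 1.746 mm per year.
Length of B = 1.746 × 34389 = 60043.2 mm.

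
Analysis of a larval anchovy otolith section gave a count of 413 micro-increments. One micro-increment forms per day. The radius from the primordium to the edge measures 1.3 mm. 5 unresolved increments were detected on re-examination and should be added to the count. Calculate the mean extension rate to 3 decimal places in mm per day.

After corrections the count is 413 + 5 = 418 micro-increments.
Extension rate ≈ 1.3 / 418 = 0.003 mm per day.

0.003 mm per day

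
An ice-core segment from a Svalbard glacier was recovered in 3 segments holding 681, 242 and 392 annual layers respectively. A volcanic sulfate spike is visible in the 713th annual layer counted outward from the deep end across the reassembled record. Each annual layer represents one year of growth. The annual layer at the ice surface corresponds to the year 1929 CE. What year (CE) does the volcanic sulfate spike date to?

Total annual layers = 681 + 242 + 392 = 1315.
Between annual layer 713 and the ice surface there are 1315 − 713 = 602 annual layers.
The annual layer at the ice surface is 1929 CE, so the volcanic sulfate spike dates to 1929 − 602 = 1327 CE.

1327 CE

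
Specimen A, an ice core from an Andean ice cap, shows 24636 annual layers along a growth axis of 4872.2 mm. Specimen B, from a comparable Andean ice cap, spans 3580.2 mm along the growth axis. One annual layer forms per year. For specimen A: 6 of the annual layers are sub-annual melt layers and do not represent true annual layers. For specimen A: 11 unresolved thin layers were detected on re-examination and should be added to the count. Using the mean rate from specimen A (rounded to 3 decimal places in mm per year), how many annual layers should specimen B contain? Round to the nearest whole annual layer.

Specimen A: after corrections the count is 24636 − 6 + 11 = 24641 annual layers.
A: Mean rate = 4872.2 mm / 24641 years ≈ 0.198 mm/yr.
Specimen B: 3580.2 mm / 0.198 mm per year = 18081.82 years ≈ 18082 annual layers.

18082 annual layers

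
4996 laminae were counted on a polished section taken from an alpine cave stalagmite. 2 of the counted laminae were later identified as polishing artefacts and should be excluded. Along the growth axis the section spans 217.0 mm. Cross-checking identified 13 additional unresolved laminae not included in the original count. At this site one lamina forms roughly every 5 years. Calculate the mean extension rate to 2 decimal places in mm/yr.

True lamina count = 4996 − 2 + 13 = 5007.
At 5 years per lamina, 5007 × 5 = 25035 years.
Extension rate ≈ 217.0 / 25035 = 0.01 mm/yr.

0.01 mm/yr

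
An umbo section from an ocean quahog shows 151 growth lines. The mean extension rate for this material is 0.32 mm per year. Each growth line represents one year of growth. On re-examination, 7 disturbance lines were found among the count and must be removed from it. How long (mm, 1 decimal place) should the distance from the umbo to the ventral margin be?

True growth line count = 151 − 7 = 144.
Length ≈ 0.32 × 144 = 46.1 mm.

46.1 mm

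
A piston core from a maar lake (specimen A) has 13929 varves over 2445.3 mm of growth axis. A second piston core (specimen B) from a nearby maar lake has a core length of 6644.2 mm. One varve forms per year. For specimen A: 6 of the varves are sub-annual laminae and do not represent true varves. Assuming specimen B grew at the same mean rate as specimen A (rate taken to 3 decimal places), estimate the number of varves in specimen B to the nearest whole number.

37751 varves

Specimen A: correcting the raw count gives 13929 − 6 = 13923 true varves.
A: Mean rate = 2445.3 mm / 13923 years ≈ 0.176 mm per year.
B spans 6644.2 / 0.176 = 37751.14 years ≈ 37751 varves.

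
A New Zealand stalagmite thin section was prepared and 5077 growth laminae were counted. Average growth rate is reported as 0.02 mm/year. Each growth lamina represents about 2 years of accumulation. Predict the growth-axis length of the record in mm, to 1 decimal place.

203.1 mm

Multiplying by 2 years per growth lamina: 5077 × 2 = 10154 years.
Predicted length = 0.02 mm/year × 10154 years = 203.1 mm.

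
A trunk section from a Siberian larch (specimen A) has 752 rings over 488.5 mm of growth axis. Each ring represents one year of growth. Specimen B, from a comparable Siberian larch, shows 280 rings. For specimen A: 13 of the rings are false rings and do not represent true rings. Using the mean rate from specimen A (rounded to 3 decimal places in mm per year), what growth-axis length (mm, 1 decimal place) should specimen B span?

Specimen A: correcting the raw count gives 752 − 13 = 739 true rings.
A: Mean rate = 488.5 mm / 739 years ≈ 0.661 mm per year.
For B, 0.661 mm/year × 280 years = 185.1 mm.

185.1 mm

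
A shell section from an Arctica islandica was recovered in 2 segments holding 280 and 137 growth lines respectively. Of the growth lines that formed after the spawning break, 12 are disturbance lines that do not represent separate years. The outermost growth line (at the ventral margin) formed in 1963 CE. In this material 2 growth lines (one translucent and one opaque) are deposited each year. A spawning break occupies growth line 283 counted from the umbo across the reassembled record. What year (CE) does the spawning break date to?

Total growth lines = 280 + 137 = 417.
417 − 283 = 134 growth lines lie beyond the spawning break toward the ventral margin.
Excluding 12 false growth lines: 134 − 12 = 122.
122 growth lines at 2 per year is 122 / 2 = 61 years.
The growth line at the ventral margin is 1963 CE, so the spawning break dates to 1963 − 61 = 1902 CE.

1902 CE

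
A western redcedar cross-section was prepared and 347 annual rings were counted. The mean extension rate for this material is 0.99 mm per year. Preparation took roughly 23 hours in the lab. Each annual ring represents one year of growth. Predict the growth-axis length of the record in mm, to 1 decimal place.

The record spans 347 years at 0.99 mm per year.
347 years at 0.99 mm/year gives 0.99 × 347 = 343.5 mm.

343.5 mm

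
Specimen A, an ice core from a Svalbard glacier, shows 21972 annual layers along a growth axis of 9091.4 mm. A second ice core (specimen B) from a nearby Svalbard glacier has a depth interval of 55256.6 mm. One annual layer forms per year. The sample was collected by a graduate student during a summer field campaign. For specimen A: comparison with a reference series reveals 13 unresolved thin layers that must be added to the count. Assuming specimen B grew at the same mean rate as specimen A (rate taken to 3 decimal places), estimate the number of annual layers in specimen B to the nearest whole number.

Specimen A: after corrections the count is 21972 + 13 = 21985 annual layers.
A: Mean rate = 9091.4 mm / 21985 years ≈ 0.414 mm per year.
B spans 55256.6 / 0.414 = 133470.05 years ≈ 133470 annual layers.

133470 annual layers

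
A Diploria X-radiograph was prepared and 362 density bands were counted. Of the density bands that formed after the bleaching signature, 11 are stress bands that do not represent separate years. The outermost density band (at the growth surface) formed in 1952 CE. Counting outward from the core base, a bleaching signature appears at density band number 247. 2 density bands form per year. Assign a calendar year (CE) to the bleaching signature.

1900 CE

Between density band 247 and the growth surface there are 362 − 247 = 115 density bands.
115 − 11 false = 104 true density bands after the bleaching signature.
104 density bands at 2 per year is 104 / 2 = 52 years.
The density band at the growth surface is 1952 CE, so the bleaching signature dates to 1952 − 52 = 1900 CE.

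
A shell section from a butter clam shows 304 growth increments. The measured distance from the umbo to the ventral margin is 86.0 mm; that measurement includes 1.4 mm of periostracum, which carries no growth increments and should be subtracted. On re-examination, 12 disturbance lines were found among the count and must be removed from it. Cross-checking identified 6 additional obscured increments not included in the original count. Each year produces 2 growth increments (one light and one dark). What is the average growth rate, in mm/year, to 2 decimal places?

0.57 mm/year

True growth increment count = 304 − 12 + 6 = 298.
Dividing by 2 growth increments per year: 298 / 2 = 149 years.
The growth record spans 86.0 − 1.4 = 84.6 mm.
Extension rate ≈ 84.6 / 149 = 0.57 mm/year.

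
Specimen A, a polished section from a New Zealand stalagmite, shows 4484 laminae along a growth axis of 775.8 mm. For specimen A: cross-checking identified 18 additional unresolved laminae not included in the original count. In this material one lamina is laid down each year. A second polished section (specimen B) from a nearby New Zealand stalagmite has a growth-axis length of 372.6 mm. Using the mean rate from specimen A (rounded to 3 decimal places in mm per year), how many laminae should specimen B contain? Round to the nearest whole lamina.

Specimen A: adjusted count: 4484 + 18 = 4502 laminae.
A: Extension rate ≈ 775.8 / 4502 = 0.172 mm/year.
B spans 372.6 / 0.172 = 2166.28 years ≈ 2166 laminae.

2166 laminae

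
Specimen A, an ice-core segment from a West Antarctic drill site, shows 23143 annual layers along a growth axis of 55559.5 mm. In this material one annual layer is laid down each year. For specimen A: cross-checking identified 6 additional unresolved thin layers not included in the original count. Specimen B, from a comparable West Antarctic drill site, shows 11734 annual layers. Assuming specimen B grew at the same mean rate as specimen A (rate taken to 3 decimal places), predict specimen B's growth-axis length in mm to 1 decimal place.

28161.6 mm

Specimen A: correcting the raw count gives 23143 + 6 = 23149 true annual layers.
A: Mean rate = 55559.5 mm / 23149 years ≈ 2.400 mm/yr.
For B, 2.400 mm/year × 11734 years = 28161.6 mm.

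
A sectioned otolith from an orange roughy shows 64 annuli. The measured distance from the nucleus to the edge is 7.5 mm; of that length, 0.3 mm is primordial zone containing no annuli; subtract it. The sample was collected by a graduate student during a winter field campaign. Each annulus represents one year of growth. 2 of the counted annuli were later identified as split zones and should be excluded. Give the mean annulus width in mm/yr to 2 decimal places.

True annulus count = 64 − 2 = 62.
The growth record spans 7.5 − 0.3 = 7.2 mm.
Extension rate ≈ 7.2 / 62 = 0.12 mm/yr.

0.12 mm/yr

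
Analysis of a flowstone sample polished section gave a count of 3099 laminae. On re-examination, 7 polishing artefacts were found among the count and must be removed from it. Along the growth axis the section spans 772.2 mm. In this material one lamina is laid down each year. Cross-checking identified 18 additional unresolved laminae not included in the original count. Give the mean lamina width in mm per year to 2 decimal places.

After corrections the count is 3099 − 7 + 18 = 3110 laminae.
Mean rate = 772.2 mm / 3110 years ≈ 0.25 mm per year.

0.25 mm per year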